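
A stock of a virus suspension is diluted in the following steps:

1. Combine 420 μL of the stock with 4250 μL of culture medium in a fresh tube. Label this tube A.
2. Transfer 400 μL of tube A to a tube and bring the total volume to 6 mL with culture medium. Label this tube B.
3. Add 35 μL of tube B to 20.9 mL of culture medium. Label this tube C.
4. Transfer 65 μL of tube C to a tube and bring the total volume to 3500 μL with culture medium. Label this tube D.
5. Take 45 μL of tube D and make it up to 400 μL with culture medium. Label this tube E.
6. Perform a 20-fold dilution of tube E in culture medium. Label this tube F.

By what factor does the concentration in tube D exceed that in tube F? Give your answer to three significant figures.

Step 1: 420 μL + 4250 μL = 4670 μL total → factor 4670/420 = 11.119
Step 2: 400 μL brought to 6 mL → factor 6000/400 = 15
Step 3: 35 μL + 20.9 mL = 20935 μL total → factor 20935/35 = 598.14
Step 4: 65 μL brought to 3500 μL → factor 3500/65 = 53.846
Step 5: 45 μL brought to 400 μL → factor 400/45 = 8.8889
Step 6: 20-fold → factor 20
Dilution factor to tube D = 5.3718 × 10^6; to tube F = 9.5498 × 10^8
[tube D]/[tube F] = (factor to tube F)/(factor to tube D) = 9.5498 × 10^8/5.3718 × 10^6 = 178

178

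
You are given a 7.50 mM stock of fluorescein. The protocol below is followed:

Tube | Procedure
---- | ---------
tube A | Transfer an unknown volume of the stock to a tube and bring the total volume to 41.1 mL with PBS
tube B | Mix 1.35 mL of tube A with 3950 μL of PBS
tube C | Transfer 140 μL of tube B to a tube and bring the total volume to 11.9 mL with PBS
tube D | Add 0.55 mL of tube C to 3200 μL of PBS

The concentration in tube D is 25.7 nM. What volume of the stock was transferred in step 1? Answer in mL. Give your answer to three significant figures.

Step 1: v brought to 41.1 mL → factor = 41.1 mL/v
Step 2: 1.35 mL + 3950 μL = 5.3 mL total → factor 5.3/1.35 = 3.9259
Step 3: 140 μL brought to 11.9 mL → factor 11900/140 = 85
Step 4: 0.55 mL + 3200 μL = 3.75 mL total → factor 3.75/0.55 = 6.8182
Product of known-step factors = 2275.3
Overall factor = 7.50 mM / (25.7 nM) = 2.9183 × 10^5
Step-1 factor = 2.9183 × 10^5 / 2275.3 = 128.26
v = 41.1 mL / 128.26 = 0.320 mL

0.320 mL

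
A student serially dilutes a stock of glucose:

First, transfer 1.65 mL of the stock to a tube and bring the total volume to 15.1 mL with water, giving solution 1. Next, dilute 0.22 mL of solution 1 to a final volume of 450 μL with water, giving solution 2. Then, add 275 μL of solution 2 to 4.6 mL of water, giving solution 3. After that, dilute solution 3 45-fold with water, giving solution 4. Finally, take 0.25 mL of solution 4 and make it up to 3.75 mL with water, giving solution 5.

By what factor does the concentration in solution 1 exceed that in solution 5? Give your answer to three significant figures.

Step 1: 1.65 mL brought to 15.1 mL → factor 15.1/1.65 = 9.1515
Step 2: 0.22 mL brought to 450 μL → factor 0.45/0.22 = 2.0455
Step 3: 275 μL + 4.6 mL = 4875 μL total → factor 4875/275 = 17.727
Step 4: 45-fold → factor 45
Step 5: 0.25 mL brought to 3.75 mL → factor 3.75/0.25 = 15
Dilution factor to solution 1 = 9.1515; to solution 5 = 2.2399 × 10^5
[solution 1]/[solution 5] = (factor to solution 5)/(factor to solution 1) = 2.2399 × 10^5/9.1515 = 2.45 × 10^4

2.45 × 10^4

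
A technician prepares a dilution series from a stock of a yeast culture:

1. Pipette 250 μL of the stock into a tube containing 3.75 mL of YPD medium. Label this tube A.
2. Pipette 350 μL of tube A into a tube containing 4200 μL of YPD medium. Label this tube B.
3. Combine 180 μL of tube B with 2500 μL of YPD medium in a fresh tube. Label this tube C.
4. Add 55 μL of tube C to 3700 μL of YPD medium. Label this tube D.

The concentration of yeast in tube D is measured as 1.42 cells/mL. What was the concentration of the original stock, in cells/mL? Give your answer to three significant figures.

Step 1: 250 μL + 3.75 mL = 4000 μL total → factor 4000/250 = 16
Step 2: 350 μL + 4200 μL = 4550 μL total → factor 4550/350 = 13
Step 3: 180 μL + 2500 μL = 2680 μL total → factor 2680/180 = 14.889
Step 4: 55 μL + 3700 μL = 3755 μL total → factor 3755/55 = 68.273
Overall dilution factor = 16 × 13 × 14.889 × 68.273 = 2.1143 × 10^5
Stock = 1.42 cells/mL × 2.1143 × 10^5 = 3.00 × 10^5 cells/mL

3.00 × 10^5 cells/mL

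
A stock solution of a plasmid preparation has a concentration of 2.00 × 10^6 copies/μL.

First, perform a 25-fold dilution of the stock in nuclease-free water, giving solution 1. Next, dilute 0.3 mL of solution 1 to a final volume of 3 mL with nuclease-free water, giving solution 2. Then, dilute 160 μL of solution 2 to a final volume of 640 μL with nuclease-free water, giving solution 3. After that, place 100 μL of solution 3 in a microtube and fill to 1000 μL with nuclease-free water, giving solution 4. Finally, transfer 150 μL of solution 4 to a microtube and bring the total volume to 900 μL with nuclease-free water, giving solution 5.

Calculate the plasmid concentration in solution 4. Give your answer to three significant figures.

Step 1: 25-fold → factor 25
Step 2: 0.3 mL brought to 3 mL → factor 3/0.3 = 10
Step 3: 160 μL brought to 640 μL → factor 640/160 = 4
Step 4: 100 μL brought to 1000 μL → factor 1000/100 = 10
Dilution factor through solution 4 = 25 × 10 × 4 × 10 = 10000
[solution 4] = 2.00 × 10^6 copies/μL / 10000 = 200 copies/μL

200 copies/μL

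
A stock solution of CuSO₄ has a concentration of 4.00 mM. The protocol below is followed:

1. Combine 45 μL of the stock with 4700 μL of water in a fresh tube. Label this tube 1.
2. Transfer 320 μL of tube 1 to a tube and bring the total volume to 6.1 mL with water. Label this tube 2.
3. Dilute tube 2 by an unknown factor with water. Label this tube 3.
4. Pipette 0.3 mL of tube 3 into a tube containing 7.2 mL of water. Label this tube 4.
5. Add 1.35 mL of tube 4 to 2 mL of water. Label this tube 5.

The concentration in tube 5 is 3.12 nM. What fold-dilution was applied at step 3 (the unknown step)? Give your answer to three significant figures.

10.3-fold

Step 1: 45 μL + 4700 μL = 4745 μL total → factor 4745/45 = 105.44
Step 2: 320 μL brought to 6.1 mL → factor 6100/320 = 19.062
Step 3: unknown factor x
Step 4: 0.3 mL + 7.2 mL = 7.5 mL total → factor 7.5/0.3 = 25
Step 5: 1.35 mL + 2 mL = 3.35 mL total → factor 3.35/1.35 = 2.4815
Product of known-step factors = 1.247 × 10^5
Overall factor = 4.00 mM / (3.12 nM) = 1.2821 × 10^6
x = 1.2821 × 10^6 / 1.247 × 10^5 = 10.3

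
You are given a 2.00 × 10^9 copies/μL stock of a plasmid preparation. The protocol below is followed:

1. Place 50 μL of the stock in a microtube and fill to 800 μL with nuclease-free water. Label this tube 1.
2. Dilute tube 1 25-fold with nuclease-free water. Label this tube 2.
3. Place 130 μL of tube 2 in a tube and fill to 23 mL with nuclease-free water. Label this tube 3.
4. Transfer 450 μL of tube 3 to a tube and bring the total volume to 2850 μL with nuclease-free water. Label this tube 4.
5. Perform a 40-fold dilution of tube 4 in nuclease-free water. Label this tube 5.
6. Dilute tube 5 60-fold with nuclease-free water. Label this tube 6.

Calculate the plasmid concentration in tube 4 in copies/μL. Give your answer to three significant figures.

Step 1: 50 μL brought to 800 μL → factor 800/50 = 16
Step 2: 25-fold → factor 25
Step 3: 130 μL brought to 23 mL → factor 23000/130 = 176.92
Step 4: 450 μL brought to 2850 μL → factor 2850/450 = 6.3333
Dilution factor through tube 4 = 16 × 25 × 176.92 × 6.3333 = 4.4821 × 10^5
[tube 4] = 2.00 × 10^9 copies/μL / 4.4821 × 10^5 = 4.46 × 10^3 copies/μL

4.46 × 10^3 copies/μL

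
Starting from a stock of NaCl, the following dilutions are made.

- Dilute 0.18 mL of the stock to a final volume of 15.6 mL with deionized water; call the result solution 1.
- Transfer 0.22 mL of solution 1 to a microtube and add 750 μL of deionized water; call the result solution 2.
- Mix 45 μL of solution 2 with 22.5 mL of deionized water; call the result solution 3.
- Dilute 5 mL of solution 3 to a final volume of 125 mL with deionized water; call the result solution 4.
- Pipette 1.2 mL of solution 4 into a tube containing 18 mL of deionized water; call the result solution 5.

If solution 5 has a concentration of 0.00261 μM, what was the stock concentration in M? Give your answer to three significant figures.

Step 1: 0.18 mL brought to 15.6 mL → factor 15.6/0.18 = 86.667
Step 2: 0.22 mL + 750 μL = 0.97 mL total → factor 0.97/0.22 = 4.4091
Step 3: 45 μL + 22.5 mL = 22545 μL total → factor 22545/45 = 501
Step 4: 5 mL brought to 125 mL → factor 125/5 = 25
Step 5: 1.2 mL + 18 mL = 19.2 mL total → factor 19.2/1.2 = 16
Overall dilution factor = 86.667 × 4.4091 × 501 × 25 × 16 = 7.6577 × 10^7
Stock = 0.00261 μM × 7.6577 × 10^7 = 1.999 × 10^5 μM = 0.200 M

0.200 M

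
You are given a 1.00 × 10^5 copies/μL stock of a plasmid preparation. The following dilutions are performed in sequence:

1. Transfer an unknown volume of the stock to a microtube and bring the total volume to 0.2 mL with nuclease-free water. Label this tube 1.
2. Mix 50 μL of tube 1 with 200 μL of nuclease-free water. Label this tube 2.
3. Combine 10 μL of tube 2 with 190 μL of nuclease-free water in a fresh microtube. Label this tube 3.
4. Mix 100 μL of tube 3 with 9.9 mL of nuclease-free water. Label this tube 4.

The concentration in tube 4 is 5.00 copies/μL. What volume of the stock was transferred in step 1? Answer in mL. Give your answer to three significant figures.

Step 1: v brought to 0.2 mL → factor = 0.2 mL/v
Step 2: 50 μL + 200 μL = 250 μL total → factor 250/50 = 5
Step 3: 10 μL + 190 μL = 200 μL total → factor 200/10 = 20
Step 4: 100 μL + 9.9 mL = 10000 μL total → factor 10000/100 = 100
Product of known-step factors = 10000
Overall factor = 1.00 × 10^5 copies/μL / (5.00 copies/μL) = 20000
Step-1 factor = 20000 / 10000 = 2
v = 0.2 mL / 2 = 0.100 mL

0.100 mL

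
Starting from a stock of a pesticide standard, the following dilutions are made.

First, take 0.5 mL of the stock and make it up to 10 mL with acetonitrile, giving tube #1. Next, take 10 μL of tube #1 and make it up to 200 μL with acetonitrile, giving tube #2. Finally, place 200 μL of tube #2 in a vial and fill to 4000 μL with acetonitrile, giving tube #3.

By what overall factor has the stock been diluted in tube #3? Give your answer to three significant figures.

8.00 × 10^3

Step 1: 0.5 mL brought to 10 mL → factor 10/0.5 = 20
Step 2: 10 μL brought to 200 μL → factor 200/10 = 20
Step 3: 200 μL brought to 4000 μL → factor 4000/200 = 20
Overall dilution factor = 20 × 20 × 20 = 8000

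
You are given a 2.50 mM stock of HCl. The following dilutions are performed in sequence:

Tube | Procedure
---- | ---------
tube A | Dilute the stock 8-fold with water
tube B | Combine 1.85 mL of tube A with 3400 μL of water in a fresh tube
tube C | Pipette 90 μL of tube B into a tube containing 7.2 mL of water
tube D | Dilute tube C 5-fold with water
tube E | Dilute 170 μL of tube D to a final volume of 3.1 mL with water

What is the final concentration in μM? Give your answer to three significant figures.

Step 1: 8-fold → factor 8
Step 2: 1.85 mL + 3400 μL = 5.25 mL total → factor 5.25/1.85 = 2.8378
Step 3: 90 μL + 7.2 mL = 7290 μL total → factor 7290/90 = 81
Step 4: 5-fold → factor 5
Step 5: 170 μL brought to 3.1 mL → factor 3100/170 = 18.235
Overall dilution factor = 8 × 2.8378 × 81 × 5 × 18.235 = 1.6767 × 10^5
Final = 2.50 mM / 1.6767 × 10^5 = 1.491 × 10^-5 mM = 0.0149 μM

0.0149 μM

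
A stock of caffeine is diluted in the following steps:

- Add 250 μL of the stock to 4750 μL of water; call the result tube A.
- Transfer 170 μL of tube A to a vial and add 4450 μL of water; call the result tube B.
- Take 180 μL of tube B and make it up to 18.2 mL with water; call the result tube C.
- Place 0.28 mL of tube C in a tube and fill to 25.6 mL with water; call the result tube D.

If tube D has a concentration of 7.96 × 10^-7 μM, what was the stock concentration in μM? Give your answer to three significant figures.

Step 1: 250 μL + 4750 μL = 5000 μL total → factor 5000/250 = 20
Step 2: 170 μL + 4450 μL = 4620 μL total → factor 4620/170 = 27.176
Step 3: 180 μL brought to 18.2 mL → factor 18200/180 = 101.11
Step 4: 0.28 mL brought to 25.6 mL → factor 25.6/0.28 = 91.429
Overall dilution factor = 20 × 27.176 × 101.11 × 91.429 = 5.0246 × 10^6
Stock = 7.96 × 10^-7 μM × 5.0246 × 10^6 = 4.00 μM

4.00 μM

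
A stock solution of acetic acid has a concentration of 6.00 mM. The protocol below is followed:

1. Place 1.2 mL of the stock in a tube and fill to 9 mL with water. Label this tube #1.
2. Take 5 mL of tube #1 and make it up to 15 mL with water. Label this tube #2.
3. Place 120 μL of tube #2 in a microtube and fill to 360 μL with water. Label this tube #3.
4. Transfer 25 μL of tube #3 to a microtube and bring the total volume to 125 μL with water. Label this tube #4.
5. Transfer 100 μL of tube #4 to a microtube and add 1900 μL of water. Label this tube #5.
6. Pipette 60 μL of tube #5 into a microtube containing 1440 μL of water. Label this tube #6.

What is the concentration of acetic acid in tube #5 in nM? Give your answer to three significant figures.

889 nM

Step 1: 1.2 mL brought to 9 mL → factor 9/1.2 = 7.5
Step 2: 5 mL brought to 15 mL → factor 15/5 = 3
Step 3: 120 μL brought to 360 μL → factor 360/120 = 3
Step 4: 25 μL brought to 125 μL → factor 125/25 = 5
Step 5: 100 μL + 1900 μL = 2000 μL total → factor 2000/100 = 20
Dilution factor through tube #5 = 7.5 × 3 × 3 × 5 × 20 = 6750
[tube #5] = 6.00 mM / 6750 = 0.0008889 mM = 889 nM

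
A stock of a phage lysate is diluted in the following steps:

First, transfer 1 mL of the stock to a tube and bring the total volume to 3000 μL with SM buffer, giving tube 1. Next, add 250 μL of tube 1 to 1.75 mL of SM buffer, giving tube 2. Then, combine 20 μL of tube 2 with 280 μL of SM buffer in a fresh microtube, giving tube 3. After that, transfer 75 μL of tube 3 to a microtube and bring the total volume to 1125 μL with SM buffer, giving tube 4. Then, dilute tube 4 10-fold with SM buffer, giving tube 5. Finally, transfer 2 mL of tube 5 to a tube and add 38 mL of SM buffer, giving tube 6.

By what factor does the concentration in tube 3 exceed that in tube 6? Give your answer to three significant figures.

3.00 × 10^3

Step 1: 1 mL brought to 3000 μL → factor 3/1 = 3
Step 2: 250 μL + 1.75 mL = 2000 μL total → factor 2000/250 = 8
Step 3: 20 μL + 280 μL = 300 μL total → factor 300/20 = 15
Step 4: 75 μL brought to 1125 μL → factor 1125/75 = 15
Step 5: 10-fold → factor 10
Step 6: 2 mL + 38 mL = 40 mL total → factor 40/2 = 20
Dilution factor to tube 3 = 360; to tube 6 = 1.08 × 10^6
[tube 3]/[tube 6] = (factor to tube 6)/(factor to tube 3) = 1.08 × 10^6/360 = 3.00 × 10^3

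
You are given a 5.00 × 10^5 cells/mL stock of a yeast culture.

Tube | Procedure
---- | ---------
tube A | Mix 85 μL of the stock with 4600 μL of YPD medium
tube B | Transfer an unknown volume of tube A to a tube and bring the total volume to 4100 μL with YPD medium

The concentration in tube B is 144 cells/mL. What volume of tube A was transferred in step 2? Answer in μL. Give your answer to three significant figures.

65.1 μL

Step 1: 85 μL + 4600 μL = 4685 μL total → factor 4685/85 = 55.118
Step 2: v brought to 4100 μL → factor = 4100 μL/v
Product of known-step factors = 55.118
Overall factor = 5.00 × 10^5 cells/mL / (144 cells/mL) = 3472.2
Step-2 factor = 3472.2 / 55.118 = 62.997
v = 4100 μL / 62.997 = 65.1 μL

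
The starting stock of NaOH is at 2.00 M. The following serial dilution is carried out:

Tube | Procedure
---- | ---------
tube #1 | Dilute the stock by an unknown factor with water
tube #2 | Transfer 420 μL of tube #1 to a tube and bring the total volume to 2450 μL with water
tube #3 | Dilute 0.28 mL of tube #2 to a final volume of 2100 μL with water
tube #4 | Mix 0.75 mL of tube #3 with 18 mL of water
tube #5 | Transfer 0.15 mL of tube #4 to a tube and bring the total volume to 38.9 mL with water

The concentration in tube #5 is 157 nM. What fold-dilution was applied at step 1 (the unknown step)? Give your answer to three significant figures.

44.9-fold

Step 1: unknown factor x
Step 2: 420 μL brought to 2450 μL → factor 2450/420 = 5.8333
Step 3: 0.28 mL brought to 2100 μL → factor 2.1/0.28 = 7.5
Step 4: 0.75 mL + 18 mL = 18.75 mL total → factor 18.75/0.75 = 25
Step 5: 0.15 mL brought to 38.9 mL → factor 38.9/0.15 = 259.33
Product of known-step factors = 2.8365 × 10^5
Overall factor = 2.00 M / (157 nM) = 1.2739 × 10^7
x = 1.2739 × 10^7 / 2.8365 × 10^5 = 44.9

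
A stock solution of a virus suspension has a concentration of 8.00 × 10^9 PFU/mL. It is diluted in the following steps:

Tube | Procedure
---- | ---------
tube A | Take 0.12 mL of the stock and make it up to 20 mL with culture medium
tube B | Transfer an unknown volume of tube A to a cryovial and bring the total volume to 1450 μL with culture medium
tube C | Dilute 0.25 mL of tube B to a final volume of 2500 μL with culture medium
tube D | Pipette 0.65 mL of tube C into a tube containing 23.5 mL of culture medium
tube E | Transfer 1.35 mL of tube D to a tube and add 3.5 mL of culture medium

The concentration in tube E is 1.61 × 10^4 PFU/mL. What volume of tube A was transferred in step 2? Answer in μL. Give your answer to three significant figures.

Step 1: 0.12 mL brought to 20 mL → factor 20/0.12 = 166.67
Step 2: v brought to 1450 μL → factor = 1450 μL/v
Step 3: 0.25 mL brought to 2500 μL → factor 2.5/0.25 = 10
Step 4: 0.65 mL + 23.5 mL = 24.15 mL total → factor 24.15/0.65 = 37.154
Step 5: 1.35 mL + 3.5 mL = 4.85 mL total → factor 4.85/1.35 = 3.5926
Product of known-step factors = 2.2246 × 10^5
Overall factor = 8.00 × 10^9 PFU/mL / (1.61 × 10^4 PFU/mL) = 4.9689 × 10^5
Step-2 factor = 4.9689 × 10^5 / 2.2246 × 10^5 = 2.2336
v = 1450 μL / 2.2336 = 649 μL

649 μL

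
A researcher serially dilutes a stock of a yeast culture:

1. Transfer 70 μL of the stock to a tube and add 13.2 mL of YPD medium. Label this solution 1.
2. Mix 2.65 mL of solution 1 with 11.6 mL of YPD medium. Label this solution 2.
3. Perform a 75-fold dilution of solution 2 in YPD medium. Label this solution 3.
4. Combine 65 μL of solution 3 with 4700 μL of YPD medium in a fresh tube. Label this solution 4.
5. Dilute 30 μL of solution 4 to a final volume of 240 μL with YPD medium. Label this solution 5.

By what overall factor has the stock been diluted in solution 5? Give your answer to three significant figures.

4.48 × 10^7

Step 1: 70 μL + 13.2 mL = 13270 μL total → factor 13270/70 = 189.57
Step 2: 2.65 mL + 11.6 mL = 14.25 mL total → factor 14.25/2.65 = 5.3774
Step 3: 75-fold → factor 75
Step 4: 65 μL + 4700 μL = 4765 μL total → factor 4765/65 = 73.308
Step 5: 30 μL brought to 240 μL → factor 240/30 = 8
Overall dilution factor = 189.57 × 5.3774 × 75 × 73.308 × 8 = 4.4838 × 10^7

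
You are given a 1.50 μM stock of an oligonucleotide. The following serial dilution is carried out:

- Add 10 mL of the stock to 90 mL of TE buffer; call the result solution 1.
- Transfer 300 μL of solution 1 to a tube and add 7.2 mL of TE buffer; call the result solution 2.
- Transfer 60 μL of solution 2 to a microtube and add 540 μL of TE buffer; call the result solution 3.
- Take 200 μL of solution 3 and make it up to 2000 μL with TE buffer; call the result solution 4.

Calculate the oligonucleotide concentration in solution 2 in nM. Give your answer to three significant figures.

6.00 nM

Step 1: 10 mL + 90 mL = 100 mL total → factor 100/10 = 10
Step 2: 300 μL + 7.2 mL = 7500 μL total → factor 7500/300 = 25
Dilution factor through solution 2 = 10 × 25 = 250
[solution 2] = 1.50 μM / 250 = 0.006000 μM = 6.00 nM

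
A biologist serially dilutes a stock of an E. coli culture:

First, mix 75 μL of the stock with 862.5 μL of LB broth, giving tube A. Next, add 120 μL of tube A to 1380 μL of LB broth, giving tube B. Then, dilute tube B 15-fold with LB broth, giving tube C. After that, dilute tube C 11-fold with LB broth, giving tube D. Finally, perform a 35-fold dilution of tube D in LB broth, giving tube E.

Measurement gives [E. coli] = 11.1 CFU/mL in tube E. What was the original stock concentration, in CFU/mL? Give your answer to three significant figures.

1.00 × 10^7 CFU/mL

Step 1: 75 μL + 862.5 μL = 937.5 μL total → factor 937.5/75 = 12.5
Step 2: 120 μL + 1380 μL = 1500 μL total → factor 1500/120 = 12.5
Step 3: 15-fold → factor 15
Step 4: 11-fold → factor 11
Step 5: 35-fold → factor 35
Overall dilution factor = 12.5 × 12.5 × 15 × 11 × 35 = 9.0234 × 10^5
Stock = 11.1 CFU/mL × 9.0234 × 10^5 = 1.00 × 10^7 CFU/mL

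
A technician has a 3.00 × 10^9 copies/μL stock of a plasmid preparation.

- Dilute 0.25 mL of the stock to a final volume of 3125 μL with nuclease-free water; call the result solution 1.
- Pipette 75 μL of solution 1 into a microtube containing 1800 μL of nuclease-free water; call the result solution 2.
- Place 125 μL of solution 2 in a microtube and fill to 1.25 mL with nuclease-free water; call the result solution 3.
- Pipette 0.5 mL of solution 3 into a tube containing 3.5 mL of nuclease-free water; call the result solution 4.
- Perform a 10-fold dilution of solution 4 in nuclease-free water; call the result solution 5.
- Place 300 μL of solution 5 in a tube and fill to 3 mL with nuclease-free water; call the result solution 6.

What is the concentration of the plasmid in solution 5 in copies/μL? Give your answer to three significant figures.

Step 1: 0.25 mL brought to 3125 μL → factor 3.125/0.25 = 12.5
Step 2: 75 μL + 1800 μL = 1875 μL total → factor 1875/75 = 25
Step 3: 125 μL brought to 1.25 mL → factor 1250/125 = 10
Step 4: 0.5 mL + 3.5 mL = 4 mL total → factor 4/0.5 = 8
Step 5: 10-fold → factor 10
Dilution factor through solution 5 = 12.5 × 25 × 10 × 8 × 10 = 2.5 × 10^5
[solution 5] = 3.00 × 10^9 copies/μL / 2.5 × 10^5 = 1.20 × 10^4 copies/μL

1.20 × 10^4 copies/μL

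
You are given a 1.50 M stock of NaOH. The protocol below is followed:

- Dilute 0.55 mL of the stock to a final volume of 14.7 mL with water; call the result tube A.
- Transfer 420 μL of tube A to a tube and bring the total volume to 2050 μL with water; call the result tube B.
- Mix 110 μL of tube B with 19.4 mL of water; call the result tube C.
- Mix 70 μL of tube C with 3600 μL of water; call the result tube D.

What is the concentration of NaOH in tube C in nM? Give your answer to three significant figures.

6.48 × 10^4 nM

Step 1: 0.55 mL brought to 14.7 mL → factor 14.7/0.55 = 26.727
Step 2: 420 μL brought to 2050 μL → factor 2050/420 = 4.881
Step 3: 110 μL + 19.4 mL = 19510 μL total → factor 19510/110 = 177.36
Dilution factor through tube C = 26.727 × 4.881 × 177.36 = 23138
[tube C] = 1.50 M / 23138 = 6.483 × 10^-5 M = 6.48 × 10^4 nM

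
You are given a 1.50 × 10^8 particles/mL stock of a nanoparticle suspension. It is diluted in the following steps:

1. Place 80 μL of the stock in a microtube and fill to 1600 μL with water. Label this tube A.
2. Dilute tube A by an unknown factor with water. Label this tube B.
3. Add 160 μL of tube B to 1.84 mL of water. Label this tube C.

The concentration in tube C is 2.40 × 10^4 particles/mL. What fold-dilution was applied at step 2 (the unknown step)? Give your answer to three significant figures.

Step 1: 80 μL brought to 1600 μL → factor 1600/80 = 20
Step 2: unknown factor x
Step 3: 160 μL + 1.84 mL = 2000 μL total → factor 2000/160 = 12.5
Product of known-step factors = 250
Overall factor = 1.50 × 10^8 particles/mL / (2.40 × 10^4 particles/mL) = 6250
x = 6250 / 250 = 25.0

25.0-fold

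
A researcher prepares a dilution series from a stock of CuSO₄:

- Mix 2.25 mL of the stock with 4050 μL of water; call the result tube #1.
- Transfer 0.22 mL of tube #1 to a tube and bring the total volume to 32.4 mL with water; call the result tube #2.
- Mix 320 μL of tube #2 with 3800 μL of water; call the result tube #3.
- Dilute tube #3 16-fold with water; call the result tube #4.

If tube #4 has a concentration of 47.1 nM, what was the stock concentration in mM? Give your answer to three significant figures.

Step 1: 2.25 mL + 4050 μL = 6.3 mL total → factor 6.3/2.25 = 2.8
Step 2: 0.22 mL brought to 32.4 mL → factor 32.4/0.22 = 147.27
Step 3: 320 μL + 3800 μL = 4120 μL total → factor 4120/320 = 12.875
Step 4: 16-fold → factor 16
Overall dilution factor = 2.8 × 147.27 × 12.875 × 16 = 84947
Stock = 47.1 nM × 84947 = 4.001 × 10^6 nM = 4.00 mM

4.00 mM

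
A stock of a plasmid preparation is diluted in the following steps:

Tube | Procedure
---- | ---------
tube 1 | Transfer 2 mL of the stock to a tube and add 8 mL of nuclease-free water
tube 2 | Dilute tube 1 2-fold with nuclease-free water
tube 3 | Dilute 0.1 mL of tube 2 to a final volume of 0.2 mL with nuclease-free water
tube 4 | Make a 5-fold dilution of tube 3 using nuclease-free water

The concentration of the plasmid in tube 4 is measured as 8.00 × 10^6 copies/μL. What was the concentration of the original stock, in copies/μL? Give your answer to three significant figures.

8.00 × 10^8 copies/μL

Step 1: 2 mL + 8 mL = 10 mL total → factor 10/2 = 5
Step 2: 2-fold → factor 2
Step 3: 0.1 mL brought to 0.2 mL → factor 0.2/0.1 = 2
Step 4: 5-fold → factor 5
Overall dilution factor = 5 × 2 × 2 × 5 = 100
Stock = 8.00 × 10^6 copies/μL × 100 = 8.00 × 10^8 copies/μL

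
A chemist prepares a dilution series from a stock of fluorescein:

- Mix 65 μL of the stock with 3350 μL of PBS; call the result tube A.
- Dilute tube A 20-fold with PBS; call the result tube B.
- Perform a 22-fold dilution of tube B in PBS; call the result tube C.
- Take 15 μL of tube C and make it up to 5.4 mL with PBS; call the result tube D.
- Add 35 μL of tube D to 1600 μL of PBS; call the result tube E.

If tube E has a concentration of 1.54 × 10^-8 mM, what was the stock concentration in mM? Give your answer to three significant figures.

5.99 mM

Step 1: 65 μL + 3350 μL = 3415 μL total → factor 3415/65 = 52.538
Step 2: 20-fold → factor 20
Step 3: 22-fold → factor 22
Step 4: 15 μL brought to 5.4 mL → factor 5400/15 = 360
Step 5: 35 μL + 1600 μL = 1635 μL total → factor 1635/35 = 46.714
Overall dilution factor = 52.538 × 20 × 22 × 360 × 46.714 = 3.8876 × 10^8
Stock = 1.54 × 10^-8 mM × 3.8876 × 10^8 = 5.99 mM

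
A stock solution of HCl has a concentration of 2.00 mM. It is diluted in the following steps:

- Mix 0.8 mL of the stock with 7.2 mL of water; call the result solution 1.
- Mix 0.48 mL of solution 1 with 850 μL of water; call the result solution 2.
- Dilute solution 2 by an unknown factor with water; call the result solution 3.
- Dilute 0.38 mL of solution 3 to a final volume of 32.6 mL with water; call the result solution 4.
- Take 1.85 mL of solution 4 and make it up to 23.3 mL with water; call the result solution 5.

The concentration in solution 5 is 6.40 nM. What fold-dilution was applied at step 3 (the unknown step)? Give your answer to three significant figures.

Step 1: 0.8 mL + 7.2 mL = 8 mL total → factor 8/0.8 = 10
Step 2: 0.48 mL + 850 μL = 1.33 mL total → factor 1.33/0.48 = 2.7708
Step 3: unknown factor x
Step 4: 0.38 mL brought to 32.6 mL → factor 32.6/0.38 = 85.789
Step 5: 1.85 mL brought to 23.3 mL → factor 23.3/1.85 = 12.595
Product of known-step factors = 29938
Overall factor = 2.00 mM / (6.40 nM) = 3.125 × 10^5
x = 3.125 × 10^5 / 29938 = 10.4

10.4-fold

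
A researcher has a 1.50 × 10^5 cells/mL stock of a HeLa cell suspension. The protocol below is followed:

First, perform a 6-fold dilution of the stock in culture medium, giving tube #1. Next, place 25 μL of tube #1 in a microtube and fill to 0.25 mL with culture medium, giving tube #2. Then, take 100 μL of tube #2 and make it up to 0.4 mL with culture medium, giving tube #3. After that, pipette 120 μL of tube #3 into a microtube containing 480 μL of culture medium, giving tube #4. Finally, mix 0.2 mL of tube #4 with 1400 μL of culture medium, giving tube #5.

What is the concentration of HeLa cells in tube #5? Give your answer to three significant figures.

15.6 cells/mL

Step 1: 6-fold → factor 6
Step 2: 25 μL brought to 0.25 mL → factor 250/25 = 10
Step 3: 100 μL brought to 0.4 mL → factor 400/100 = 4
Step 4: 120 μL + 480 μL = 600 μL total → factor 600/120 = 5
Step 5: 0.2 mL + 1400 μL = 1.6 mL total → factor 1.6/0.2 = 8
Overall dilution factor = 6 × 10 × 4 × 5 × 8 = 9600
Final = 1.50 × 10^5 cells/mL / 9600 = 15.6 cells/mL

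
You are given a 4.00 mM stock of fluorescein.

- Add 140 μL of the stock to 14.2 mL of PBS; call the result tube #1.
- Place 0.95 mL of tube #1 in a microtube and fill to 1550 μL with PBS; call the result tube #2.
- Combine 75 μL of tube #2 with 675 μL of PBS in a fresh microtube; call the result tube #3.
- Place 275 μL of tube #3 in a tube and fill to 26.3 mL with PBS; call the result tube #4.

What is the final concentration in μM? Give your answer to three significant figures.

0.0250 μM

Step 1: 140 μL + 14.2 mL = 14340 μL total → factor 14340/140 = 102.43
Step 2: 0.95 mL brought to 1550 μL → factor 1.55/0.95 = 1.6316
Step 3: 75 μL + 675 μL = 750 μL total → factor 750/75 = 10
Step 4: 275 μL brought to 26.3 mL → factor 26300/275 = 95.636
Overall dilution factor = 102.43 × 1.6316 × 10 × 95.636 = 1.5983 × 10^5
Final = 4.00 mM / 1.5983 × 10^5 = 2.503 × 10^-5 mM = 0.0250 μM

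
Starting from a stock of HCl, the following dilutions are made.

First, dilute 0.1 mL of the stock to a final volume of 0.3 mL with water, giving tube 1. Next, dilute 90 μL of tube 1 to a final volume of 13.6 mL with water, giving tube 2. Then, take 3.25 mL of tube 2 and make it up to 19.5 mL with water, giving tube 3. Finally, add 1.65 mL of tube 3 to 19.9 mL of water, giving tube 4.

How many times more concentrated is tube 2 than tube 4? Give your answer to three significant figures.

Step 1: 0.1 mL brought to 0.3 mL → factor 0.3/0.1 = 3
Step 2: 90 μL brought to 13.6 mL → factor 13600/90 = 151.11
Step 3: 3.25 mL brought to 19.5 mL → factor 19.5/3.25 = 6
Step 4: 1.65 mL + 19.9 mL = 21.55 mL total → factor 21.55/1.65 = 13.061
Dilution factor to tube 2 = 453.33; to tube 4 = 35525
[tube 2]/[tube 4] = (factor to tube 4)/(factor to tube 2) = 35525/453.33 = 78.4

78.4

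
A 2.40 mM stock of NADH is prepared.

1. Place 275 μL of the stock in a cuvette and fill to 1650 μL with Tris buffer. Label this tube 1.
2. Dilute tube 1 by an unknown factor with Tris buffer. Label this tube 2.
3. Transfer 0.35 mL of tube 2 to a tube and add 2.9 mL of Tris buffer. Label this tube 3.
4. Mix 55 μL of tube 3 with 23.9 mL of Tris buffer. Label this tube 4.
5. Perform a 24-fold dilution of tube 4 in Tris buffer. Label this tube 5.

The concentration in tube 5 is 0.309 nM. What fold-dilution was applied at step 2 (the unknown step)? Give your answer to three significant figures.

Step 1: 275 μL brought to 1650 μL → factor 1650/275 = 6
Step 2: unknown factor x
Step 3: 0.35 mL + 2.9 mL = 3.25 mL total → factor 3.25/0.35 = 9.2857
Step 4: 55 μL + 23.9 mL = 23955 μL total → factor 23955/55 = 435.55
Step 5: 24-fold → factor 24
Product of known-step factors = 5.8239 × 10^5
Overall factor = 2.40 mM / (0.309 nM) = 7.767 × 10^6
x = 7.767 × 10^6 / 5.8239 × 10^5 = 13.3

13.3-fold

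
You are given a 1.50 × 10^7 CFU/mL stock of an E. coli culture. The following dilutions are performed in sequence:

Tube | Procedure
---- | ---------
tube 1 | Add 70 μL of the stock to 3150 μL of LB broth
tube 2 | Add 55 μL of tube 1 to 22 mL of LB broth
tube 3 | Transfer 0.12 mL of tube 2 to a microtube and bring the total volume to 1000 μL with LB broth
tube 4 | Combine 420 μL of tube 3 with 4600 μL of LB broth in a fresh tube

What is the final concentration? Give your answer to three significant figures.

8.16 CFU/mL

Step 1: 70 μL + 3150 μL = 3220 μL total → factor 3220/70 = 46
Step 2: 55 μL + 22 mL = 22055 μL total → factor 22055/55 = 401
Step 3: 0.12 mL brought to 1000 μL → factor 1/0.12 = 8.3333
Step 4: 420 μL + 4600 μL = 5020 μL total → factor 5020/420 = 11.952
Overall dilution factor = 46 × 401 × 8.3333 × 11.952 = 1.8373 × 10^6
Final = 1.50 × 10^7 CFU/mL / 1.8373 × 10^6 = 8.16 CFU/mL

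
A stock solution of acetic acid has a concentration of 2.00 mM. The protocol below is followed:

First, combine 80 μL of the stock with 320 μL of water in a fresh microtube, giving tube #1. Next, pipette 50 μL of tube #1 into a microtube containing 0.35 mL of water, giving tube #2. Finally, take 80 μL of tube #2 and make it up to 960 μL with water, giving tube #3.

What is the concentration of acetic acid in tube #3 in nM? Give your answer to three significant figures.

4.17 × 10^3 nM

Step 1: 80 μL + 320 μL = 400 μL total → factor 400/80 = 5
Step 2: 50 μL + 0.35 mL = 400 μL total → factor 400/50 = 8
Step 3: 80 μL brought to 960 μL → factor 960/80 = 12
Overall dilution factor = 5 × 8 × 12 = 480
Final = 2.00 mM / 480 = 0.004167 mM = 4.17 × 10^3 nM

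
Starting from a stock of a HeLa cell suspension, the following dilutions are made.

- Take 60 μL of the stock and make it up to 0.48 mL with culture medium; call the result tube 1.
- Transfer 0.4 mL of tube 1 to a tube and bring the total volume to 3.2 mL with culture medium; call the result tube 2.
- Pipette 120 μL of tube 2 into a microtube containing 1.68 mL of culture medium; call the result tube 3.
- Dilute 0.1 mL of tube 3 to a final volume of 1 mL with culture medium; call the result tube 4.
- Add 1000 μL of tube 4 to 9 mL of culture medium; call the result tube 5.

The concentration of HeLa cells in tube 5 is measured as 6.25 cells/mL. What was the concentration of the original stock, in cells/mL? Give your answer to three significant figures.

Step 1: 60 μL brought to 0.48 mL → factor 480/60 = 8
Step 2: 0.4 mL brought to 3.2 mL → factor 3.2/0.4 = 8
Step 3: 120 μL + 1.68 mL = 1800 μL total → factor 1800/120 = 15
Step 4: 0.1 mL brought to 1 mL → factor 1/0.1 = 10
Step 5: 1000 μL + 9 mL = 10000 μL total → factor 10000/1000 = 10
Overall dilution factor = 8 × 8 × 15 × 10 × 10 = 96000
Stock = 6.25 cells/mL × 96000 = 6.00 × 10^5 cells/mL

6.00 × 10^5 cells/mL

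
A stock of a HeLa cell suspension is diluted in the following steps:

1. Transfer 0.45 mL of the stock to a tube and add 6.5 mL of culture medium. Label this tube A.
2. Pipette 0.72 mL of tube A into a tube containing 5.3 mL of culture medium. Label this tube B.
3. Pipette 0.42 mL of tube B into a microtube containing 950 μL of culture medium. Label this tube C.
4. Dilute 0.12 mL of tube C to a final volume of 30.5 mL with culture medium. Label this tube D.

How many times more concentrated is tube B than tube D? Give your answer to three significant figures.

829

Step 1: 0.45 mL + 6.5 mL = 6.95 mL total → factor 6.95/0.45 = 15.444
Step 2: 0.72 mL + 5.3 mL = 6.02 mL total → factor 6.02/0.72 = 8.3611
Step 3: 0.42 mL + 950 μL = 1.37 mL total → factor 1.37/0.42 = 3.2619
Step 4: 0.12 mL brought to 30.5 mL → factor 30.5/0.12 = 254.17
Dilution factor to tube B = 129.13; to tube D = 1.0706 × 10^5
[tube B]/[tube D] = (factor to tube D)/(factor to tube B) = 1.0706 × 10^5/129.13 = 829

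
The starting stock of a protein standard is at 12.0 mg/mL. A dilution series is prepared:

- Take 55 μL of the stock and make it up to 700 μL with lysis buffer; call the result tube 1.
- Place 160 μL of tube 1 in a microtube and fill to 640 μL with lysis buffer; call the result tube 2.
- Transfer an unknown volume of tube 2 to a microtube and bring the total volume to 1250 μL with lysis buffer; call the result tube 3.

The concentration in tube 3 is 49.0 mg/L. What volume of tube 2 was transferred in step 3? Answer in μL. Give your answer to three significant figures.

260 μL

Step 1: 55 μL brought to 700 μL → factor 700/55 = 12.727
Step 2: 160 μL brought to 640 μL → factor 640/160 = 4
Step 3: v brought to 1250 μL → factor = 1250 μL/v
Product of known-step factors = 50.909
Overall factor = 12.0 mg/mL / (49.0 mg/L) = 244.9
Step-3 factor = 244.9 / 50.909 = 4.8105
v = 1250 μL / 4.8105 = 260 μL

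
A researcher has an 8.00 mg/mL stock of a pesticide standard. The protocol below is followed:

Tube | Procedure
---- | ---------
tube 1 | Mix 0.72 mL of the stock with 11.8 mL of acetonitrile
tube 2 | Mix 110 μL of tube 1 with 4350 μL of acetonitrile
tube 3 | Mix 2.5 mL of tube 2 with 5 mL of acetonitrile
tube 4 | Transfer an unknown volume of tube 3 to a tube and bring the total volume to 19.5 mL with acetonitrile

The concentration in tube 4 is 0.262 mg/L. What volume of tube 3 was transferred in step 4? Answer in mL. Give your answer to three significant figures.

1.35 mL

Step 1: 0.72 mL + 11.8 mL = 12.52 mL total → factor 12.52/0.72 = 17.389
Step 2: 110 μL + 4350 μL = 4460 μL total → factor 4460/110 = 40.545
Step 3: 2.5 mL + 5 mL = 7.5 mL total → factor 7.5/2.5 = 3
Step 4: v brought to 19.5 mL → factor = 19.5 mL/v
Product of known-step factors = 2115.1
Overall factor = 8.00 mg/mL / (0.262 mg/L) = 30534
Step-4 factor = 30534 / 2115.1 = 14.436
v = 19.5 mL / 14.436 = 1.35 mL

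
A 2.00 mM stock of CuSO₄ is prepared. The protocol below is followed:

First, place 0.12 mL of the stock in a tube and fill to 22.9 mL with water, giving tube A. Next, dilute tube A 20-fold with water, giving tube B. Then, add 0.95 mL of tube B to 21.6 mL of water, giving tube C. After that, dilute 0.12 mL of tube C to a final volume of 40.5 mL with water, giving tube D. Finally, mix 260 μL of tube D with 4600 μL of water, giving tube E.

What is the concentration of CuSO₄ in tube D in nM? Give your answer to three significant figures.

0.0654 nM

Step 1: 0.12 mL brought to 22.9 mL → factor 22.9/0.12 = 190.83
Step 2: 20-fold → factor 20
Step 3: 0.95 mL + 21.6 mL = 22.55 mL total → factor 22.55/0.95 = 23.737
Step 4: 0.12 mL brought to 40.5 mL → factor 40.5/0.12 = 337.5
Dilution factor through tube D = 190.83 × 20 × 23.737 × 337.5 = 3.0576 × 10^7
[tube D] = 2.00 mM / 3.0576 × 10^7 = 6.541 × 10^-8 mM = 0.0654 nM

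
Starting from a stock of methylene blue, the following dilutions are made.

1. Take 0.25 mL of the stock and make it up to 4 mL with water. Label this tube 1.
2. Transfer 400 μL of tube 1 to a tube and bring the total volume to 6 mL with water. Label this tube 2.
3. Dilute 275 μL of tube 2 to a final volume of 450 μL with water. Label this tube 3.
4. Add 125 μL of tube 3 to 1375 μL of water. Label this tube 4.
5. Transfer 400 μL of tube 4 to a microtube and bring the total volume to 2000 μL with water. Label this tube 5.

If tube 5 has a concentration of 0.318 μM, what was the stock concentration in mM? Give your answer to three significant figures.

Step 1: 0.25 mL brought to 4 mL → factor 4/0.25 = 16
Step 2: 400 μL brought to 6 mL → factor 6000/400 = 15
Step 3: 275 μL brought to 450 μL → factor 450/275 = 1.6364
Step 4: 125 μL + 1375 μL = 1500 μL total → factor 1500/125 = 12
Step 5: 400 μL brought to 2000 μL → factor 2000/400 = 5
Overall dilution factor = 16 × 15 × 1.6364 × 12 × 5 = 23564
Stock = 0.318 μM × 23564 = 7493 μM = 7.49 mM

7.49 mM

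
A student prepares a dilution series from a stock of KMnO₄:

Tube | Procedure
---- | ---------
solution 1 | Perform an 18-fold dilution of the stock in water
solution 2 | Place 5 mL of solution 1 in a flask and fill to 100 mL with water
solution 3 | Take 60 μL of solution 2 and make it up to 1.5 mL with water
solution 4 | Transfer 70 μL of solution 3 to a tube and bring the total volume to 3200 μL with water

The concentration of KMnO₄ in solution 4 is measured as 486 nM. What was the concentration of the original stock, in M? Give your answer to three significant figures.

Step 1: 18-fold → factor 18
Step 2: 5 mL brought to 100 mL → factor 100/5 = 20
Step 3: 60 μL brought to 1.5 mL → factor 1500/60 = 25
Step 4: 70 μL brought to 3200 μL → factor 3200/70 = 45.714
Overall dilution factor = 18 × 20 × 25 × 45.714 = 4.1143 × 10^5
Stock = 486 nM × 4.1143 × 10^5 = 2.000 × 10^8 nM = 0.200 M

0.200 M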